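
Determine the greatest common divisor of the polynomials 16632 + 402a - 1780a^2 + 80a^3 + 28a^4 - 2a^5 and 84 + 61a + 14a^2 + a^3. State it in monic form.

21 + 10a + a^2

Apply the Euclidean algorithm:
  -2a^5 + 28a^4 + 80a^3 - 1780a^2 + 402a + 16632 = (-2a^2 + 56a - 582)(a^3 + 14a^2 + 61a + 84) + (3120a^2 + 31200a + 65520)
  a^3 + 14a^2 + 61a + 84 = ((1/3120)a + 1/780)(3120a^2 + 31200a + 65520) + (0)
Last nonzero remainder: 3120a^2 + 31200a + 65520. Dividing through by 3120 gives the monic gcd a^2 + 10a + 21.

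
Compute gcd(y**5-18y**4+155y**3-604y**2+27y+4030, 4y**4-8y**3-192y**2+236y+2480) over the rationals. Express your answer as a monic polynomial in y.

y**2-11y+31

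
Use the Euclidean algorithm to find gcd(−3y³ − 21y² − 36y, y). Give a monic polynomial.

y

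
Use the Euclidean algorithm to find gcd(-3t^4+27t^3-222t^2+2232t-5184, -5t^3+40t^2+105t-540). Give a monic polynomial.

Repeated division with remainder:
  -3t^4+27t^3-222t^2+2232t-5184 = ((3/5)t-3/5)(-5t^3+40t^2+105t-540) + (-261t^2+2619t-5508)
  -5t^3+40t^2+105t-540 = ((5/261)t+295/7569)(-261t^2+2619t-5508) + ((91200/841)t-273600/841)
  -261t^2+2619t-5508 = (-(73167/30400)t+128673/7600)((91200/841)t-273600/841) + (0)
Last nonzero remainder: (91200/841)t-273600/841. Dividing through by 91200/841 gives the monic gcd t-3.

t-3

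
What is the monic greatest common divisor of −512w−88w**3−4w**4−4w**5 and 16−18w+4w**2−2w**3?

8−w+w**2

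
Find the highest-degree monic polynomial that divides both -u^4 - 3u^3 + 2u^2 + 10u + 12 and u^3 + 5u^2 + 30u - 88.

u - 2

Euclidean algorithm in ℚ[u]:
  -u^4 - 3u^3 + 2u^2 + 10u + 12 = (-u + 2)(u^3 + 5u^2 + 30u - 88) + (22u^2 - 138u + 188)
  u^3 + 5u^2 + 30u - 88 = ((1/22)u + 62/121)(22u^2 - 138u + 188) + ((11152/121)u - 22304/121)
  22u^2 - 138u + 188 = ((1331/5576)u - 5687/5576)((11152/121)u - 22304/121) + (0)
Last nonzero remainder: (11152/121)u - 22304/121. Dividing through by 11152/121 gives the monic gcd u - 2.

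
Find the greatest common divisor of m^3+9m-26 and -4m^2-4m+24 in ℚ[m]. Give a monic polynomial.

m-2

Euclidean algorithm in ℚ[m]:
  m^3+9m-26 = (-(1/4)m+1/4)(-4m^2-4m+24) + (16m-32)
  -4m^2-4m+24 = (-(1/4)m-3/4)(16m-32) + (0)
Last nonzero remainder: 16m-32. Dividing through by 16 gives the monic gcd m-2.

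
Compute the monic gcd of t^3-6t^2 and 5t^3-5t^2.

t^2

Euclidean algorithm in ℚ[t]:
  t^3-6t^2 = (1/5)(5t^3-5t^2) + (-5t^2)
  5t^3-5t^2 = (-t+1)(-5t^2) + (0)
Last nonzero remainder: -5t^2. Dividing through by -5 gives the monic gcd t^2.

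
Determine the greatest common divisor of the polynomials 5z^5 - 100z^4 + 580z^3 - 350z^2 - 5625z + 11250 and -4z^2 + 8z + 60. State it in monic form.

By polynomial division,
  5z^5 - 100z^4 + 580z^3 - 350z^2 - 5625z + 11250 = (-(5/4)z^3 + (45/2)z^2 - (475/4)z + 375/2)(-4z^2 + 8z + 60) + (0)
Last nonzero remainder: -4z^2 + 8z + 60. Dividing through by -4 gives the monic gcd z^2 - 2z - 15.

z^2 - 2z - 15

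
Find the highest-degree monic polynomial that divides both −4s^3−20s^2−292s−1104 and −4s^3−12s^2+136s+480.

Euclidean algorithm in ℚ[s]:
  −4s^3−20s^2−292s−1104 = (−4s^3−12s^2+136s+480) + (−8s^2−428s−1584)
  −4s^3−12s^2+136s+480 = ((1/2)s−101/4)(−8s^2−428s−1584) + (−9879s−39516)
  −8s^2−428s−1584 = ((8/9879)s+132/3293)(−9879s−39516) + (0)
Last nonzero remainder: −9879s−39516. Dividing through by −9879 gives the monic gcd s+4.

s+4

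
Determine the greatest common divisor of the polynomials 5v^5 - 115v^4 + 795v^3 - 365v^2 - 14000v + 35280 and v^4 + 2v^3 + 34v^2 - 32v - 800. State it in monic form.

v^2 - 16

Euclidean algorithm in ℚ[v]:
  5v^5 - 115v^4 + 795v^3 - 365v^2 - 14000v + 35280 = (5v - 125)(v^4 + 2v^3 + 34v^2 - 32v - 800) + (875v^3 + 4045v^2 - 14000v - 64720)
  v^4 + 2v^3 + 34v^2 - 32v - 800 = ((1/875)v - 459/153125)(875v^3 + 4045v^2 - 14000v - 64720) + ((1902581/30625)v^2 - 30441296/30625)
  875v^3 + 4045v^2 - 14000v - 64720 = ((26796875/1902581)v + 123878125/1902581)((1902581/30625)v^2 - 30441296/30625) + (0)
Last nonzero remainder: (1902581/30625)v^2 - 30441296/30625. Dividing through by 1902581/30625 gives the monic gcd v^2 - 16.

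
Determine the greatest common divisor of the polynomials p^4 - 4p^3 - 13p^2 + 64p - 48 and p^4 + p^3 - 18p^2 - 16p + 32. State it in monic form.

Euclidean algorithm in ℚ[p]:
  p^4 - 4p^3 - 13p^2 + 64p - 48 = (p^4 + p^3 - 18p^2 - 16p + 32) + (-5p^3 + 5p^2 + 80p - 80)
  p^4 + p^3 - 18p^2 - 16p + 32 = (-(1/5)p - 2/5)(-5p^3 + 5p^2 + 80p - 80) + (0)
Last nonzero remainder: -5p^3 + 5p^2 + 80p - 80. Dividing through by -5 gives the monic gcd p^3 - p^2 - 16p + 16.

p^3 - p^2 - 16p + 16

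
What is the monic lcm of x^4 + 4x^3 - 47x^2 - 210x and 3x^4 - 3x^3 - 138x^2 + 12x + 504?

x^6 + 4x^5 - 51x^4 - 226x^3 + 188x^2 + 840x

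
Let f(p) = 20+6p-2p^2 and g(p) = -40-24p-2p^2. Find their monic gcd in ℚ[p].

By polynomial division,
  -2p^2+6p+20 = (-2p^2-24p-40) + (30p+60)
  -2p^2-24p-40 = (-(1/15)p-2/3)(30p+60) + (0)
Last nonzero remainder: 30p+60. Dividing through by 30 gives the monic gcd p+2.

2+p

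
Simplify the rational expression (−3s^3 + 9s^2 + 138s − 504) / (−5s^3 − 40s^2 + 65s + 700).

By polynomial division,
  −3s^3 + 9s^2 + 138s − 504 = (3/5)(−5s^3 − 40s^2 + 65s + 700) + (33s^2 + 99s − 924)
  −5s^3 − 40s^2 + 65s + 700 = (−(5/33)s − 25/33)(33s^2 + 99s − 924) + (0)
Last nonzero remainder: 33s^2 + 99s − 924. Dividing through by 33 gives the monic gcd s^2 + 3s − 28.
Cancel s^2 + 3s − 28 from numerator and denominator to get the reduced form.

(3s − 18)/(5s + 25)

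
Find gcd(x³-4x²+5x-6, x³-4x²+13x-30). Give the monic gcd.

By polynomial division,
  x³-4x²+5x-6 = (x³-4x²+13x-30) + (-8x+24)
  x³-4x²+13x-30 = (-(1/8)x²+(1/8)x-5/4)(-8x+24) + (0)
Last nonzero remainder: -8x+24. Dividing through by -8 gives the monic gcd x-3.

x-3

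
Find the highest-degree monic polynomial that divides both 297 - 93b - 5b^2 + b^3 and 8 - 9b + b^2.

1

By polynomial division,
  b^3 - 5b^2 - 93b + 297 = (b + 4)(b^2 - 9b + 8) + (-65b + 265)
  b^2 - 9b + 8 = (-(1/65)b + 64/845)(-65b + 265) + (-2040/169)
  -65b + 265 = ((2197/408)b - 8957/408)(-2040/169) + (0)
The last nonzero remainder is the constant -2040/169, so the polynomials are coprime and gcd = 1.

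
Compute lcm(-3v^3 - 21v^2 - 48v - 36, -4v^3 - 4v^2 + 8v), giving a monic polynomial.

Repeated division with remainder:
  -3v^3 - 21v^2 - 48v - 36 = (3/4)(-4v^3 - 4v^2 + 8v) + (-18v^2 - 54v - 36)
  -4v^3 - 4v^2 + 8v = ((2/9)v - 4/9)(-18v^2 - 54v - 36) + (-8v - 16)
  -18v^2 - 54v - 36 = ((9/4)v + 9/4)(-8v - 16) + (0)
Last nonzero remainder: -8v - 16. Dividing through by -8 gives the monic gcd v + 2.
Then lcm(f, g) = f·g / gcd(f, g); expanding and making the result monic gives the answer.

v^5 + 6v^4 + 9v^3 - 4v^2 - 12v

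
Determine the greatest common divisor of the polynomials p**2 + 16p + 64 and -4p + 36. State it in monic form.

By polynomial division,
  p**2 + 16p + 64 = (-(1/4)p - 25/4)(-4p + 36) + (289)
  -4p + 36 = (-(4/289)p + 36/289)(289) + (0)
The last nonzero remainder is the constant 289, so the polynomials are coprime and gcd = 1.

1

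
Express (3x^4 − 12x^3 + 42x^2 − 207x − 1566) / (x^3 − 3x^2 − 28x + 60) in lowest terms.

(3x^3 + 6x^2 + 78x + 261)/(x^2 + 3x − 10)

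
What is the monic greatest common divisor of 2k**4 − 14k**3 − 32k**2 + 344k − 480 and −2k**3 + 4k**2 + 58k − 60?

k**2 − k − 30

By polynomial division,
  2k**4 − 14k**3 − 32k**2 + 344k − 480 = (−k + 5)(−2k**3 + 4k**2 + 58k − 60) + (6k**2 − 6k − 180)
  −2k**3 + 4k**2 + 58k − 60 = (−(1/3)k + 1/3)(6k**2 − 6k − 180) + (0)
Last nonzero remainder: 6k**2 − 6k − 180. Dividing through by 6 gives the monic gcd k**2 − k − 30.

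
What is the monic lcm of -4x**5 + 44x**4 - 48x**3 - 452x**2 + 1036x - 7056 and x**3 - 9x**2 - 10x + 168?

Euclidean algorithm in ℚ[x]:
  -4x**5 + 44x**4 - 48x**3 - 452x**2 + 1036x - 7056 = (-4x**2 + 8x - 16)(x**3 - 9x**2 - 10x + 168) + (156x**2 - 468x - 4368)
  x**3 - 9x**2 - 10x + 168 = ((1/156)x - 1/26)(156x**2 - 468x - 4368) + (0)
Last nonzero remainder: 156x**2 - 468x - 4368. Dividing through by 156 gives the monic gcd x**2 - 3x - 28.
Then lcm(f, g) = f·g / gcd(f, g); expanding and making the result monic gives the answer.

x**6 - 17x**5 + 78x**4 + 41x**3 - 937x**2 + 3318x - 10584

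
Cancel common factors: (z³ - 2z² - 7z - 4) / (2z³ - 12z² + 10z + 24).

Euclidean algorithm in ℚ[z]:
  z³ - 2z² - 7z - 4 = (1/2)(2z³ - 12z² + 10z + 24) + (4z² - 12z - 16)
  2z³ - 12z² + 10z + 24 = ((1/2)z - 3/2)(4z² - 12z - 16) + (0)
Last nonzero remainder: 4z² - 12z - 16. Dividing through by 4 gives the monic gcd z² - 3z - 4.
Cancel z² - 3z - 4 from numerator and denominator to get the reduced form.

(z + 1)/(2z - 6)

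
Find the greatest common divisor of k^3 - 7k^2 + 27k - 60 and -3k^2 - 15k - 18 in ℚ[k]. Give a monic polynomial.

1

Euclidean algorithm in ℚ[k]:
  k^3 - 7k^2 + 27k - 60 = (-(1/3)k + 4)(-3k^2 - 15k - 18) + (81k + 12)
  -3k^2 - 15k - 18 = (-(1/27)k - 131/729)(81k + 12) + (-3850/243)
  81k + 12 = (-(19683/3850)k - 1458/1925)(-3850/243) + (0)
The last nonzero remainder is the constant -3850/243, so the polynomials are coprime and gcd = 1.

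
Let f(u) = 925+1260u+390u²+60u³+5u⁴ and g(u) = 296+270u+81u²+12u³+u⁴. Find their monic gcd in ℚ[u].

37+6u+u²

By polynomial division,
  5u⁴+60u³+390u²+1260u+925 = (5)(u⁴+12u³+81u²+270u+296) + (-15u²-90u-555)
  u⁴+12u³+81u²+270u+296 = (-(1/15)u²-(2/5)u-8/15)(-15u²-90u-555) + (0)
Last nonzero remainder: -15u²-90u-555. Dividing through by -15 gives the monic gcd u²+6u+37.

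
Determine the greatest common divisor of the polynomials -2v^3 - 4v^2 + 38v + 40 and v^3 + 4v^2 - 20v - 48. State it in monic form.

v - 4

Euclidean algorithm in ℚ[v]:
  -2v^3 - 4v^2 + 38v + 40 = (-2)(v^3 + 4v^2 - 20v - 48) + (4v^2 - 2v - 56)
  v^3 + 4v^2 - 20v - 48 = ((1/4)v + 9/8)(4v^2 - 2v - 56) + (-(15/4)v + 15)
  4v^2 - 2v - 56 = (-(16/15)v - 56/15)(-(15/4)v + 15) + (0)
Last nonzero remainder: -(15/4)v + 15. Dividing through by -15/4 gives the monic gcd v - 4.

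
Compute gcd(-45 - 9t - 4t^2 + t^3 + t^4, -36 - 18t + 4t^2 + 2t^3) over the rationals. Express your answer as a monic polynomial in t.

Euclidean algorithm in ℚ[t]:
  t^4 + t^3 - 4t^2 - 9t - 45 = ((1/2)t - 1/2)(2t^3 + 4t^2 - 18t - 36) + (7t^2 - 63)
  2t^3 + 4t^2 - 18t - 36 = ((2/7)t + 4/7)(7t^2 - 63) + (0)
Last nonzero remainder: 7t^2 - 63. Dividing through by 7 gives the monic gcd t^2 - 9.

-9 + t^2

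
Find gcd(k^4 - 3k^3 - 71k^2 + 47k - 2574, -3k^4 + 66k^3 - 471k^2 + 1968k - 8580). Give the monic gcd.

k^3 - 12k^2 + 37k - 286

Apply the Euclidean algorithm:
  k^4 - 3k^3 - 71k^2 + 47k - 2574 = (-1/3)(-3k^4 + 66k^3 - 471k^2 + 1968k - 8580) + (19k^3 - 228k^2 + 703k - 5434)
  -3k^4 + 66k^3 - 471k^2 + 1968k - 8580 = (-(3/19)k + 30/19)(19k^3 - 228k^2 + 703k - 5434) + (0)
Last nonzero remainder: 19k^3 - 228k^2 + 703k - 5434. Dividing through by 19 gives the monic gcd k^3 - 12k^2 + 37k - 286.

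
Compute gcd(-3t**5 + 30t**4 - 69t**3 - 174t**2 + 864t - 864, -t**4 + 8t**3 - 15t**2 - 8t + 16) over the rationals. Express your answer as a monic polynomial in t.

t**2 - 8t + 16

By polynomial division,
  -3t**5 + 30t**4 - 69t**3 - 174t**2 + 864t - 864 = (3t - 6)(-t**4 + 8t**3 - 15t**2 - 8t + 16) + (24t**3 - 240t**2 + 768t - 768)
  -t**4 + 8t**3 - 15t**2 - 8t + 16 = (-(1/24)t - 1/12)(24t**3 - 240t**2 + 768t - 768) + (-3t**2 + 24t - 48)
  24t**3 - 240t**2 + 768t - 768 = (-8t + 16)(-3t**2 + 24t - 48) + (0)
Last nonzero remainder: -3t**2 + 24t - 48. Dividing through by -3 gives the monic gcd t**2 - 8t + 16.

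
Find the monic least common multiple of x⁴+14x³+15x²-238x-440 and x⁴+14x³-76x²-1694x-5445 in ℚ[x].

x⁶+12x⁵-112x⁴-1654x³-1449x²+24442x+43560

Euclidean algorithm in ℚ[x]:
  x⁴+14x³+15x²-238x-440 = (x⁴+14x³-76x²-1694x-5445) + (91x²+1456x+5005)
  x⁴+14x³-76x²-1694x-5445 = ((1/91)x²-(2/91)x-99/91)(91x²+1456x+5005) + (0)
Last nonzero remainder: 91x²+1456x+5005. Dividing through by 91 gives the monic gcd x²+16x+55.
Then lcm(f, g) = f·g / gcd(f, g); expanding and making the result monic gives the answer.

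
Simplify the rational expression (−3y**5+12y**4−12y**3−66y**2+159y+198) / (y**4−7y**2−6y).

(−3y**2+12y−33)/(y)

Repeated division with remainder:
  −3y**5+12y**4−12y**3−66y**2+159y+198 = (−3y+12)(y**4−7y**2−6y) + (−33y**3+231y+198)
  y**4−7y**2−6y = (−(1/33)y)(−33y**3+231y+198) + (0)
Last nonzero remainder: −33y**3+231y+198. Dividing through by −33 gives the monic gcd y**3−7y−6.
Cancel y**3−7y−6 from numerator and denominator to get the reduced form.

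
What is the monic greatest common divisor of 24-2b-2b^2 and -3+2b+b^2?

1

By polynomial division,
  -2b^2-2b+24 = (-2)(b^2+2b-3) + (2b+18)
  b^2+2b-3 = ((1/2)b-7/2)(2b+18) + (60)
  2b+18 = ((1/30)b+3/10)(60) + (0)
The last nonzero remainder is the constant 60, so the polynomials are coprime and gcd = 1.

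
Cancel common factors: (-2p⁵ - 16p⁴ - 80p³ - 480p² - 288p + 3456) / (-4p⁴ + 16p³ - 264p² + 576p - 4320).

(p³ + 8p² + 4p - 48)/(2p² - 8p + 60)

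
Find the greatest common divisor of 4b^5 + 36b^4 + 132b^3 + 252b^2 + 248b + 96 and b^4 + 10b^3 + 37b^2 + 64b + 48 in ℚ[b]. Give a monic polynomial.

b^3 + 6b^2 + 13b + 12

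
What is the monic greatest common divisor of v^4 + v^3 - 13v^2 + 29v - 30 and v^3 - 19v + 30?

v^2 + 3v - 10

Apply the Euclidean algorithm:
  v^4 + v^3 - 13v^2 + 29v - 30 = (v + 1)(v^3 - 19v + 30) + (6v^2 + 18v - 60)
  v^3 - 19v + 30 = ((1/6)v - 1/2)(6v^2 + 18v - 60) + (0)
Last nonzero remainder: 6v^2 + 18v - 60. Dividing through by 6 gives the monic gcd v^2 + 3v - 10.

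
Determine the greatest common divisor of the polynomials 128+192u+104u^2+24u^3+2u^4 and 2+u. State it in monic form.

2+u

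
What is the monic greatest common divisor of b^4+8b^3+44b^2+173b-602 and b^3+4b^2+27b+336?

By polynomial division,
  b^4+8b^3+44b^2+173b-602 = (b+4)(b^3+4b^2+27b+336) + (b^2-271b-1946)
  b^3+4b^2+27b+336 = (b+275)(b^2-271b-1946) + (76498b+535486)
  b^2-271b-1946 = ((1/76498)b-139/38249)(76498b+535486) + (0)
Last nonzero remainder: 76498b+535486. Dividing through by 76498 gives the monic gcd b+7.

b+7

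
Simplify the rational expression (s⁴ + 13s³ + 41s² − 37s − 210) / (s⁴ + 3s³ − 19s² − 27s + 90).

By polynomial division,
  s⁴ + 13s³ + 41s² − 37s − 210 = (s⁴ + 3s³ − 19s² − 27s + 90) + (10s³ + 60s² − 10s − 300)
  s⁴ + 3s³ − 19s² − 27s + 90 = ((1/10)s − 3/10)(10s³ + 60s² − 10s − 300) + (0)
Last nonzero remainder: 10s³ + 60s² − 10s − 300. Dividing through by 10 gives the monic gcd s³ + 6s² − s − 30.
Cancel s³ + 6s² − s − 30 from numerator and denominator to get the reduced form.

(s + 7)/(s − 3)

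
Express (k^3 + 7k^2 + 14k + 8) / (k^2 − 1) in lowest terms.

Euclidean algorithm in ℚ[k]:
  k^3 + 7k^2 + 14k + 8 = (k + 7)(k^2 − 1) + (15k + 15)
  k^2 − 1 = ((1/15)k − 1/15)(15k + 15) + (0)
Last nonzero remainder: 15k + 15. Dividing through by 15 gives the monic gcd k + 1.
Cancel k + 1 from numerator and denominator to get the reduced form.

(k^2 + 6k + 8)/(k − 1)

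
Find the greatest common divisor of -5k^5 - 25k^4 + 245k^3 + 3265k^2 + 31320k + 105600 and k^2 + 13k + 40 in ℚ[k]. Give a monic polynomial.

Euclidean algorithm in ℚ[k]:
  -5k^5 - 25k^4 + 245k^3 + 3265k^2 + 31320k + 105600 = (-5k^3 + 40k^2 - 75k + 2640)(k^2 + 13k + 40) + (0)
The last nonzero remainder k^2 + 13k + 40 is already monic.

k^2 + 13k + 40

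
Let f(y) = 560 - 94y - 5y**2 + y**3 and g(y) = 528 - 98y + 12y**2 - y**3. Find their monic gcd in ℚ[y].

-8 + y

Euclidean algorithm in ℚ[y]:
  y**3 - 5y**2 - 94y + 560 = (-1)(-y**3 + 12y**2 - 98y + 528) + (7y**2 - 192y + 1088)
  -y**3 + 12y**2 - 98y + 528 = (-(1/7)y - 108/49)(7y**2 - 192y + 1088) + (-(17922/49)y + 143376/49)
  7y**2 - 192y + 1088 = (-(343/17922)y + 3332/8961)(-(17922/49)y + 143376/49) + (0)
Last nonzero remainder: -(17922/49)y + 143376/49. Dividing through by -17922/49 gives the monic gcd y - 8.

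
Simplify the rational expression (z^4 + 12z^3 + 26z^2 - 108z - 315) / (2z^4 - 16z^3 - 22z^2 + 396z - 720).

By polynomial division,
  z^4 + 12z^3 + 26z^2 - 108z - 315 = (1/2)(2z^4 - 16z^3 - 22z^2 + 396z - 720) + (20z^3 + 37z^2 - 306z + 45)
  2z^4 - 16z^3 - 22z^2 + 396z - 720 = ((1/10)z - 197/200)(20z^3 + 37z^2 - 306z + 45) + ((9009/200)z^2 + (9009/100)z - 27027/40)
  20z^3 + 37z^2 - 306z + 45 = ((4000/9009)z - 200/3003)((9009/200)z^2 + (9009/100)z - 27027/40) + (0)
Last nonzero remainder: (9009/200)z^2 + (9009/100)z - 27027/40. Dividing through by 9009/200 gives the monic gcd z^2 + 2z - 15.
Cancel z^2 + 2z - 15 from numerator and denominator to get the reduced form.

(z^2 + 10z + 21)/(2z^2 - 20z + 48)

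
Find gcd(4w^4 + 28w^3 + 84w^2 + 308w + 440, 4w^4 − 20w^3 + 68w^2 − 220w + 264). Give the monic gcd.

w^2 + 11

Apply the Euclidean algorithm:
  4w^4 + 28w^3 + 84w^2 + 308w + 440 = (4w^4 − 20w^3 + 68w^2 − 220w + 264) + (48w^3 + 16w^2 + 528w + 176)
  4w^4 − 20w^3 + 68w^2 − 220w + 264 = ((1/12)w − 4/9)(48w^3 + 16w^2 + 528w + 176) + ((280/9)w^2 + 3080/9)
  48w^3 + 16w^2 + 528w + 176 = ((54/35)w + 18/35)((280/9)w^2 + 3080/9) + (0)
Last nonzero remainder: (280/9)w^2 + 3080/9. Dividing through by 280/9 gives the monic gcd w^2 + 11.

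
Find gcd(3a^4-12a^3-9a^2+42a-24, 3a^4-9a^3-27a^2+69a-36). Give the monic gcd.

a^3-6a^2+9a-4

Euclidean algorithm in ℚ[a]:
  3a^4-12a^3-9a^2+42a-24 = (3a^4-9a^3-27a^2+69a-36) + (-3a^3+18a^2-27a+12)
  3a^4-9a^3-27a^2+69a-36 = (-a-3)(-3a^3+18a^2-27a+12) + (0)
Last nonzero remainder: -3a^3+18a^2-27a+12. Dividing through by -3 gives the monic gcd a^3-6a^2+9a-4.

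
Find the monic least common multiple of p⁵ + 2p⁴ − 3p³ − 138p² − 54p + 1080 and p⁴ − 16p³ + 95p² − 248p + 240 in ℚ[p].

Apply the Euclidean algorithm:
  p⁵ + 2p⁴ − 3p³ − 138p² − 54p + 1080 = (p + 18)(p⁴ − 16p³ + 95p² − 248p + 240) + (190p³ − 1600p² + 4170p − 3240)
  p⁴ − 16p³ + 95p² − 248p + 240 = ((1/190)p − 72/1805)(190p³ − 1600p² + 4170p − 3240) + ((3332/361)p² − (23324/361)p + 39984/361)
  190p³ − 1600p² + 4170p − 3240 = ((34295/1666)p − 48735/1666)((3332/361)p² − (23324/361)p + 39984/361) + (0)
Last nonzero remainder: (3332/361)p² − (23324/361)p + 39984/361. Dividing through by 3332/361 gives the monic gcd p² − 7p + 12.
Then lcm(f, g) = f·g / gcd(f, g); expanding and making the result monic gives the answer.

p⁷ − 7p⁶ − p⁵ − 71p⁴ + 1128p³ − 1194p² − 10800p + 21600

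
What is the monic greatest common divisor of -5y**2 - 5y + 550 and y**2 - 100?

By polynomial division,
  -5y**2 - 5y + 550 = (-5)(y**2 - 100) + (-5y + 50)
  y**2 - 100 = (-(1/5)y - 2)(-5y + 50) + (0)
Last nonzero remainder: -5y + 50. Dividing through by -5 gives the monic gcd y - 10.

y - 10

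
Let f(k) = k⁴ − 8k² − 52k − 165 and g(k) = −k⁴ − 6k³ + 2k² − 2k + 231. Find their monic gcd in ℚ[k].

Apply the Euclidean algorithm:
  k⁴ − 8k² − 52k − 165 = (−1)(−k⁴ − 6k³ + 2k² − 2k + 231) + (−6k³ − 6k² − 54k + 66)
  −k⁴ − 6k³ + 2k² − 2k + 231 = ((1/6)k + 5/6)(−6k³ − 6k² − 54k + 66) + (16k² + 32k + 176)
  −6k³ − 6k² − 54k + 66 = (−(3/8)k + 3/8)(16k² + 32k + 176) + (0)
Last nonzero remainder: 16k² + 32k + 176. Dividing through by 16 gives the monic gcd k² + 2k + 11.

k² + 2k + 11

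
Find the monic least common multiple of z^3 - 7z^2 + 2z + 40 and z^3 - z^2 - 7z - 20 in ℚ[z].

By polynomial division,
  z^3 - 7z^2 + 2z + 40 = (z^3 - z^2 - 7z - 20) + (-6z^2 + 9z + 60)
  z^3 - z^2 - 7z - 20 = (-(1/6)z - 1/12)(-6z^2 + 9z + 60) + ((15/4)z - 15)
  -6z^2 + 9z + 60 = (-(8/5)z - 4)((15/4)z - 15) + (0)
Last nonzero remainder: (15/4)z - 15. Dividing through by 15/4 gives the monic gcd z - 4.
Then lcm(f, g) = f·g / gcd(f, g); expanding and making the result monic gives the answer.

z^5 - 4z^4 - 14z^3 + 11z^2 + 130z + 200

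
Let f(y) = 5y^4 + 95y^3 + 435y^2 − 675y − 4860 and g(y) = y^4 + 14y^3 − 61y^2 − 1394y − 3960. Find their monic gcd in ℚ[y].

y^2 + 13y + 36

Euclidean algorithm in ℚ[y]:
  5y^4 + 95y^3 + 435y^2 − 675y − 4860 = (5)(y^4 + 14y^3 − 61y^2 − 1394y − 3960) + (25y^3 + 740y^2 + 6295y + 14940)
  y^4 + 14y^3 − 61y^2 − 1394y − 3960 = ((1/25)y − 78/125)(25y^3 + 740y^2 + 6295y + 14940) + ((3724/25)y^2 + (48412/25)y + 134064/25)
  25y^3 + 740y^2 + 6295y + 14940 = ((625/3724)y + 10375/3724)((3724/25)y^2 + (48412/25)y + 134064/25) + (0)
Last nonzero remainder: (3724/25)y^2 + (48412/25)y + 134064/25. Dividing through by 3724/25 gives the monic gcd y^2 + 13y + 36.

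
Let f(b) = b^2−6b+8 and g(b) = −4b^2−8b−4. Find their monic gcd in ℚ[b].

1

Repeated division with remainder:
  b^2−6b+8 = (−1/4)(−4b^2−8b−4) + (−8b+7)
  −4b^2−8b−4 = ((1/2)b+23/16)(−8b+7) + (−225/16)
  −8b+7 = ((128/225)b−112/225)(−225/16) + (0)
The last nonzero remainder is the constant −225/16, so the polynomials are coprime and gcd = 1.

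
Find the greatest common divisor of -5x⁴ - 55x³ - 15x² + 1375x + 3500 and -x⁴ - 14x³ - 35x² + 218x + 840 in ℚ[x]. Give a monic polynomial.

Repeated division with remainder:
  -5x⁴ - 55x³ - 15x² + 1375x + 3500 = (5)(-x⁴ - 14x³ - 35x² + 218x + 840) + (15x³ + 160x² + 285x - 700)
  -x⁴ - 14x³ - 35x² + 218x + 840 = (-(1/15)x - 2/9)(15x³ + 160x² + 285x - 700) + ((176/9)x² + (704/3)x + 6160/9)
  15x³ + 160x² + 285x - 700 = ((135/176)x - 45/44)((176/9)x² + (704/3)x + 6160/9) + (0)
Last nonzero remainder: (176/9)x² + (704/3)x + 6160/9. Dividing through by 176/9 gives the monic gcd x² + 12x + 35.

x² + 12x + 35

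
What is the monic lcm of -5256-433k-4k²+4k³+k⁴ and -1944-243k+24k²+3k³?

-47304-9153k-469k²+32k³+13k⁴+k⁵

Euclidean algorithm in ℚ[k]:
  k⁴+4k³-4k²-433k-5256 = ((1/3)k-4/3)(3k³+24k²-243k-1944) + (109k²-109k-7848)
  3k³+24k²-243k-1944 = ((3/109)k+27/109)(109k²-109k-7848) + (0)
Last nonzero remainder: 109k²-109k-7848. Dividing through by 109 gives the monic gcd k²-k-72.
Then lcm(f, g) = f·g / gcd(f, g); expanding and making the result monic gives the answer.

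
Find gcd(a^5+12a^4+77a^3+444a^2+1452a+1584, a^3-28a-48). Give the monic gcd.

a^2+6a+8

Apply the Euclidean algorithm:
  a^5+12a^4+77a^3+444a^2+1452a+1584 = (a^2+12a+105)(a^3-28a-48) + (828a^2+4968a+6624)
  a^3-28a-48 = ((1/828)a-1/138)(828a^2+4968a+6624) + (0)
Last nonzero remainder: 828a^2+4968a+6624. Dividing through by 828 gives the monic gcd a^2+6a+8.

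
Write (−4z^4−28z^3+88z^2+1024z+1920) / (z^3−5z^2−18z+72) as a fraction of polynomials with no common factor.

(−4z^2−36z−80)/(z−3)

By polynomial division,
  −4z^4−28z^3+88z^2+1024z+1920 = (−4z−48)(z^3−5z^2−18z+72) + (−224z^2+448z+5376)
  z^3−5z^2−18z+72 = (−(1/224)z+3/224)(−224z^2+448z+5376) + (0)
Last nonzero remainder: −224z^2+448z+5376. Dividing through by −224 gives the monic gcd z^2−2z−24.
Cancel z^2−2z−24 from numerator and denominator to get the reduced form.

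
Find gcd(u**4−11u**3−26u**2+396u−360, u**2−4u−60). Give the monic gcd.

Euclidean algorithm in ℚ[u]:
  u**4−11u**3−26u**2+396u−360 = (u**2−7u+6)(u**2−4u−60) + (0)
The last nonzero remainder u**2−4u−60 is already monic.

u**2−4u−60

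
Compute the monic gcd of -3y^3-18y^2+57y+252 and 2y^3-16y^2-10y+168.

y^2-y-12

Apply the Euclidean algorithm:
  -3y^3-18y^2+57y+252 = (-3/2)(2y^3-16y^2-10y+168) + (-42y^2+42y+504)
  2y^3-16y^2-10y+168 = (-(1/21)y+1/3)(-42y^2+42y+504) + (0)
Last nonzero remainder: -42y^2+42y+504. Dividing through by -42 gives the monic gcd y^2-y-12.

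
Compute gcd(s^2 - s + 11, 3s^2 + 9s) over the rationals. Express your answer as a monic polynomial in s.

Repeated division with remainder:
  s^2 - s + 11 = (1/3)(3s^2 + 9s) + (-4s + 11)
  3s^2 + 9s = (-(3/4)s - 69/16)(-4s + 11) + (759/16)
  -4s + 11 = (-(64/759)s + 16/69)(759/16) + (0)
The last nonzero remainder is the constant 759/16, so the polynomials are coprime and gcd = 1.

1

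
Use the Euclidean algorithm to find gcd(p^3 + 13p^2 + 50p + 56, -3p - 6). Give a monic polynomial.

Repeated division with remainder:
  p^3 + 13p^2 + 50p + 56 = (-(1/3)p^2 - (11/3)p - 28/3)(-3p - 6) + (0)
Last nonzero remainder: -3p - 6. Dividing through by -3 gives the monic gcd p + 2.

p + 2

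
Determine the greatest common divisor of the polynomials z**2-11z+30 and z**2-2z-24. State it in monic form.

z-6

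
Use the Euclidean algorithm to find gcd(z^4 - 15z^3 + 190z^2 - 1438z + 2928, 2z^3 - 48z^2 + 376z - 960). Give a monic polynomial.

Euclidean algorithm in ℚ[z]:
  z^4 - 15z^3 + 190z^2 - 1438z + 2928 = ((1/2)z + 9/2)(2z^3 - 48z^2 + 376z - 960) + (218z^2 - 2650z + 7248)
  2z^3 - 48z^2 + 376z - 960 = ((1/109)z - 1291/11881)(218z^2 - 2650z + 7248) + ((256074/11881)z - 2048592/11881)
  218z^2 - 2650z + 7248 = ((1295029/128037)z - 1794031/42679)((256074/11881)z - 2048592/11881) + (0)
Last nonzero remainder: (256074/11881)z - 2048592/11881. Dividing through by 256074/11881 gives the monic gcd z - 8.

z - 8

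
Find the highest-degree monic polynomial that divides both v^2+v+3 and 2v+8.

1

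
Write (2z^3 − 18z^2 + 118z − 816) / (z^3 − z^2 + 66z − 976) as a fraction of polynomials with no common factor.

(2z^2 − 2z + 102)/(z^2 + 7z + 122)

Euclidean algorithm in ℚ[z]:
  2z^3 − 18z^2 + 118z − 816 = (2)(z^3 − z^2 + 66z − 976) + (−16z^2 − 14z + 1136)
  z^3 − z^2 + 66z − 976 = (−(1/16)z + 15/128)(−16z^2 − 14z + 1136) + ((8873/64)z − 8873/8)
  −16z^2 − 14z + 1136 = (−(1024/8873)z − 9088/8873)((8873/64)z − 8873/8) + (0)
Last nonzero remainder: (8873/64)z − 8873/8. Dividing through by 8873/64 gives the monic gcd z − 8.
Cancel z − 8 from numerator and denominator to get the reduced form.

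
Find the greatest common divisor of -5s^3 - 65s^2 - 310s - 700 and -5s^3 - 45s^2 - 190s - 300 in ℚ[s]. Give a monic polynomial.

s^2 + 6s + 20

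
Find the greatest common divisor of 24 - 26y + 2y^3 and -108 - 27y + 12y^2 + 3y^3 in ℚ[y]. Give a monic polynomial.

By polynomial division,
  2y^3 - 26y + 24 = (2/3)(3y^3 + 12y^2 - 27y - 108) + (-8y^2 - 8y + 96)
  3y^3 + 12y^2 - 27y - 108 = (-(3/8)y - 9/8)(-8y^2 - 8y + 96) + (0)
Last nonzero remainder: -8y^2 - 8y + 96. Dividing through by -8 gives the monic gcd y^2 + y - 12.

-12 + y + y^2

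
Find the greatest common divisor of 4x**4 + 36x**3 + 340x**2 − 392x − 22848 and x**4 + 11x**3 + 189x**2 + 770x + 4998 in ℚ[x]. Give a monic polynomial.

Repeated division with remainder:
  4x**4 + 36x**3 + 340x**2 − 392x − 22848 = (4)(x**4 + 11x**3 + 189x**2 + 770x + 4998) + (−8x**3 − 416x**2 − 3472x − 42840)
  x**4 + 11x**3 + 189x**2 + 770x + 4998 = (−(1/8)x + 41/8)(−8x**3 − 416x**2 − 3472x − 42840) + (1887x**2 + 13209x + 224553)
  −8x**3 − 416x**2 − 3472x − 42840 = (−(8/1887)x − 120/629)(1887x**2 + 13209x + 224553) + (0)
Last nonzero remainder: 1887x**2 + 13209x + 224553. Dividing through by 1887 gives the monic gcd x**2 + 7x + 119.

x**2 + 7x + 119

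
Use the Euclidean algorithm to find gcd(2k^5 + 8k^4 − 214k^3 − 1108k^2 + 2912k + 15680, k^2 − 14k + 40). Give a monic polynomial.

k^2 − 14k + 40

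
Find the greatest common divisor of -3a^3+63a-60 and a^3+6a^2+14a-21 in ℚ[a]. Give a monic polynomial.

a-1

Euclidean algorithm in ℚ[a]:
  -3a^3+63a-60 = (-3)(a^3+6a^2+14a-21) + (18a^2+105a-123)
  a^3+6a^2+14a-21 = ((1/18)a+1/108)(18a^2+105a-123) + ((715/36)a-715/36)
  18a^2+105a-123 = ((648/715)a+4428/715)((715/36)a-715/36) + (0)
Last nonzero remainder: (715/36)a-715/36. Dividing through by 715/36 gives the monic gcd a-1.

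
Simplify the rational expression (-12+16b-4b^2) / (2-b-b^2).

(-12+4b)/(2+b)

Euclidean algorithm in ℚ[b]:
  -4b^2+16b-12 = (4)(-b^2-b+2) + (20b-20)
  -b^2-b+2 = (-(1/20)b-1/10)(20b-20) + (0)
Last nonzero remainder: 20b-20. Dividing through by 20 gives the monic gcd b-1.
Cancel b-1 from numerator and denominator to get the reduced form.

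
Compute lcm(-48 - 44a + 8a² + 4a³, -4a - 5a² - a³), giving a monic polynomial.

-12a - 11a² + 2a³ + a⁴

By polynomial division,
  4a³ + 8a² - 44a - 48 = (-4)(-a³ - 5a² - 4a) + (-12a² - 60a - 48)
  -a³ - 5a² - 4a = ((1/12)a)(-12a² - 60a - 48) + (0)
Last nonzero remainder: -12a² - 60a - 48. Dividing through by -12 gives the monic gcd a² + 5a + 4.
Then lcm(f, g) = f·g / gcd(f, g); expanding and making the result monic gives the answer.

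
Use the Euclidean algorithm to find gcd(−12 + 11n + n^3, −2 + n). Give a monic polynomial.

Repeated division with remainder:
  n^3 + 11n − 12 = (n^2 + 2n + 15)(n − 2) + (18)
  n − 2 = ((1/18)n − 1/9)(18) + (0)
The last nonzero remainder is the constant 18, so the polynomials are coprime and gcd = 1.

1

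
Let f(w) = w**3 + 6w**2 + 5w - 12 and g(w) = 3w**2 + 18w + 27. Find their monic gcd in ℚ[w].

w + 3

Apply the Euclidean algorithm:
  w**3 + 6w**2 + 5w - 12 = ((1/3)w)(3w**2 + 18w + 27) + (-4w - 12)
  3w**2 + 18w + 27 = (-(3/4)w - 9/4)(-4w - 12) + (0)
Last nonzero remainder: -4w - 12. Dividing through by -4 gives the monic gcd w + 3.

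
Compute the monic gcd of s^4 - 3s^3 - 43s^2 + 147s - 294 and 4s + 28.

s + 7

Apply the Euclidean algorithm:
  s^4 - 3s^3 - 43s^2 + 147s - 294 = ((1/4)s^3 - (5/2)s^2 + (27/4)s - 21/2)(4s + 28) + (0)
Last nonzero remainder: 4s + 28. Dividing through by 4 gives the monic gcd s + 7.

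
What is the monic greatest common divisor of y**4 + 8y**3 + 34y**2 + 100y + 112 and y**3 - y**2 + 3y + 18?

Euclidean algorithm in ℚ[y]:
  y**4 + 8y**3 + 34y**2 + 100y + 112 = (y + 9)(y**3 - y**2 + 3y + 18) + (40y**2 + 55y - 50)
  y**3 - y**2 + 3y + 18 = ((1/40)y - 19/320)(40y**2 + 55y - 50) + ((481/64)y + 481/32)
  40y**2 + 55y - 50 = ((2560/481)y - 1600/481)((481/64)y + 481/32) + (0)
Last nonzero remainder: (481/64)y + 481/32. Dividing through by 481/64 gives the monic gcd y + 2.

y + 2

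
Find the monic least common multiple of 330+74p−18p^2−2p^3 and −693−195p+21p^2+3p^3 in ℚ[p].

Apply the Euclidean algorithm:
  −2p^3−18p^2+74p+330 = (−2/3)(3p^3+21p^2−195p−693) + (−4p^2−56p−132)
  3p^3+21p^2−195p−693 = (−(3/4)p+21/4)(−4p^2−56p−132) + (0)
Last nonzero remainder: −4p^2−56p−132. Dividing through by −4 gives the monic gcd p^2+14p+33.
Then lcm(f, g) = f·g / gcd(f, g); expanding and making the result monic gives the answer.

1155+94p−100p^2+2p^3+p^4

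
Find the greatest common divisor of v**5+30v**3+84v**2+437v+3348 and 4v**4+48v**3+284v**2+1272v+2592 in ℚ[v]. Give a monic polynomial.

By polynomial division,
  v**5+30v**3+84v**2+437v+3348 = ((1/4)v-3)(4v**4+48v**3+284v**2+1272v+2592) + (103v**3+618v**2+3605v+11124)
  4v**4+48v**3+284v**2+1272v+2592 = ((4/103)v+24/103)(103v**3+618v**2+3605v+11124) + (0)
Last nonzero remainder: 103v**3+618v**2+3605v+11124. Dividing through by 103 gives the monic gcd v**3+6v**2+35v+108.

v**3+6v**2+35v+108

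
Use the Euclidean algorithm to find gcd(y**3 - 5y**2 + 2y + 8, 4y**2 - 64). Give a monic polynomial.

y - 4

Apply the Euclidean algorithm:
  y**3 - 5y**2 + 2y + 8 = ((1/4)y - 5/4)(4y**2 - 64) + (18y - 72)
  4y**2 - 64 = ((2/9)y + 8/9)(18y - 72) + (0)
Last nonzero remainder: 18y - 72. Dividing through by 18 gives the monic gcd y - 4.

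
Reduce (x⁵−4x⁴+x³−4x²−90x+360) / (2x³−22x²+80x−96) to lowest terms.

Apply the Euclidean algorithm:
  x⁵−4x⁴+x³−4x²−90x+360 = ((1/2)x²+(7/2)x+19)(2x³−22x²+80x−96) + (182x²−1274x+2184)
  2x³−22x²+80x−96 = ((1/91)x−4/91)(182x²−1274x+2184) + (0)
Last nonzero remainder: 182x²−1274x+2184. Dividing through by 182 gives the monic gcd x²−7x+12.
Cancel x²−7x+12 from numerator and denominator to get the reduced form.

(x³+3x²+10x+30)/(2x−8)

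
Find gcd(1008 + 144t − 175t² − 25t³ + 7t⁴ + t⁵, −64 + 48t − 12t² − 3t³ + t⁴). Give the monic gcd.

−16 + t²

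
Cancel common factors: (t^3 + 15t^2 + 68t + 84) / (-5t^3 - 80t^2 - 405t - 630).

(-t - 2)/(5t + 15)

Apply the Euclidean algorithm:
  t^3 + 15t^2 + 68t + 84 = (-1/5)(-5t^3 - 80t^2 - 405t - 630) + (-t^2 - 13t - 42)
  -5t^3 - 80t^2 - 405t - 630 = (5t + 15)(-t^2 - 13t - 42) + (0)
Last nonzero remainder: -t^2 - 13t - 42. Dividing through by -1 gives the monic gcd t^2 + 13t + 42.
Cancel t^2 + 13t + 42 from numerator and denominator to get the reduced form.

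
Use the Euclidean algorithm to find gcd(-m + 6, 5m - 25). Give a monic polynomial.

By polynomial division,
  -m + 6 = (-1/5)(5m - 25) + (1)
  5m - 25 = (5m - 25)(1) + (0)
The last nonzero remainder is the constant 1, so the polynomials are coprime and gcd = 1.

1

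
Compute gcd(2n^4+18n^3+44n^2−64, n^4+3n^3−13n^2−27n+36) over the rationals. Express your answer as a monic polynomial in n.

Euclidean algorithm in ℚ[n]:
  2n^4+18n^3+44n^2−64 = (2)(n^4+3n^3−13n^2−27n+36) + (12n^3+70n^2+54n−136)
  n^4+3n^3−13n^2−27n+36 = ((1/12)n−17/72)(12n^3+70n^2+54n−136) + (−(35/36)n^2−(35/12)n+35/9)
  12n^3+70n^2+54n−136 = (−(432/35)n−1224/35)(−(35/36)n^2−(35/12)n+35/9) + (0)
Last nonzero remainder: −(35/36)n^2−(35/12)n+35/9. Dividing through by −35/36 gives the monic gcd n^2+3n−4.

n^2+3n−4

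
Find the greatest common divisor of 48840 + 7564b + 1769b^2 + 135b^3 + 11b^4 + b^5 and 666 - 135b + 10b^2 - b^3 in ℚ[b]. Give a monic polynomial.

By polynomial division,
  b^5 + 11b^4 + 135b^3 + 1769b^2 + 7564b + 48840 = (-b^2 - 21b - 210)(-b^3 + 10b^2 - 135b + 666) + (1700b^2 - 6800b + 188700)
  -b^3 + 10b^2 - 135b + 666 = (-(1/1700)b + 3/850)(1700b^2 - 6800b + 188700) + (0)
Last nonzero remainder: 1700b^2 - 6800b + 188700. Dividing through by 1700 gives the monic gcd b^2 - 4b + 111.

111 - 4b + b^2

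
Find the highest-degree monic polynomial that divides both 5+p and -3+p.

Euclidean algorithm in ℚ[p]:
  p+5 = (p-3) + (8)
  p-3 = ((1/8)p-3/8)(8) + (0)
The last nonzero remainder is the constant 8, so the polynomials are coprime and gcd = 1.

1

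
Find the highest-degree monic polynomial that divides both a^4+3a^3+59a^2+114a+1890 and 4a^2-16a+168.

a^2-4a+42

By polynomial division,
  a^4+3a^3+59a^2+114a+1890 = ((1/4)a^2+(7/4)a+45/4)(4a^2-16a+168) + (0)
Last nonzero remainder: 4a^2-16a+168. Dividing through by 4 gives the monic gcd a^2-4a+42.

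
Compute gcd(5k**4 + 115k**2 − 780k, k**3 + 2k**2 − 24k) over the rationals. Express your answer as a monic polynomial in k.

k**2 − 4k

Repeated division with remainder:
  5k**4 + 115k**2 − 780k = (5k − 10)(k**3 + 2k**2 − 24k) + (255k**2 − 1020k)
  k**3 + 2k**2 − 24k = ((1/255)k + 2/85)(255k**2 − 1020k) + (0)
Last nonzero remainder: 255k**2 − 1020k. Dividing through by 255 gives the monic gcd k**2 − 4k.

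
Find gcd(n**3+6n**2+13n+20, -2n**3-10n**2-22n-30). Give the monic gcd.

n**2+2n+5

By polynomial division,
  n**3+6n**2+13n+20 = (-1/2)(-2n**3-10n**2-22n-30) + (n**2+2n+5)
  -2n**3-10n**2-22n-30 = (-2n-6)(n**2+2n+5) + (0)
The last nonzero remainder n**2+2n+5 is already monic.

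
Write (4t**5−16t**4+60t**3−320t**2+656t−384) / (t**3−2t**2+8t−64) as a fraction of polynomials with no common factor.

(4t**3−24t**2+44t−24)/(t−4)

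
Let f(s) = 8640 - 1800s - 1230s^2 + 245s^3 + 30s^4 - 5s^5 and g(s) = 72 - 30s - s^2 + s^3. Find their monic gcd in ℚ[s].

Euclidean algorithm in ℚ[s]:
  -5s^5 + 30s^4 + 245s^3 - 1230s^2 - 1800s + 8640 = (-5s^2 + 25s + 120)(s^3 - s^2 - 30s + 72) + (0)
The last nonzero remainder s^3 - s^2 - 30s + 72 is already monic.

72 - 30s - s^2 + s^3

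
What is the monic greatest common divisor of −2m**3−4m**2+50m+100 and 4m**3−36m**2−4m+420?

Euclidean algorithm in ℚ[m]:
  −2m**3−4m**2+50m+100 = (−1/2)(4m**3−36m**2−4m+420) + (−22m**2+48m+310)
  4m**3−36m**2−4m+420 = (−(2/11)m+150/121)(−22m**2+48m+310) + (−(864/121)m+4320/121)
  −22m**2+48m+310 = ((1331/432)m+3751/432)(−(864/121)m+4320/121) + (0)
Last nonzero remainder: −(864/121)m+4320/121. Dividing through by −864/121 gives the monic gcd m−5.

m−5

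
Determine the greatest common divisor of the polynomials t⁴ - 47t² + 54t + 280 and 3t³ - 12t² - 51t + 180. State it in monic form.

Euclidean algorithm in ℚ[t]:
  t⁴ - 47t² + 54t + 280 = ((1/3)t + 4/3)(3t³ - 12t² - 51t + 180) + (-14t² + 62t + 40)
  3t³ - 12t² - 51t + 180 = (-(3/14)t - 9/98)(-14t² + 62t + 40) + (-(1800/49)t + 9000/49)
  -14t² + 62t + 40 = ((343/900)t + 49/225)(-(1800/49)t + 9000/49) + (0)
Last nonzero remainder: -(1800/49)t + 9000/49. Dividing through by -1800/49 gives the monic gcd t - 5.

t - 5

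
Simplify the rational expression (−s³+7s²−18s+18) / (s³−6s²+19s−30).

(−s²+4s−6)/(s²−3s+10)

Repeated division with remainder:
  −s³+7s²−18s+18 = (−1)(s³−6s²+19s−30) + (s²+s−12)
  s³−6s²+19s−30 = (s−7)(s²+s−12) + (38s−114)
  s²+s−12 = ((1/38)s+2/19)(38s−114) + (0)
Last nonzero remainder: 38s−114. Dividing through by 38 gives the monic gcd s−3.
Cancel s−3 from numerator and denominator to get the reduced form.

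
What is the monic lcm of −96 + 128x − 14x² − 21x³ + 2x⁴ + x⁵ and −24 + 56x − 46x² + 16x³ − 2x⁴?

192 − 352x + 156x² + 28x³ − 25x⁴ + x⁶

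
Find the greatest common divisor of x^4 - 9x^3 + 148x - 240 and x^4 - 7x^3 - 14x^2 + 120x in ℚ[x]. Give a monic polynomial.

x^3 - 7x^2 - 14x + 120

Apply the Euclidean algorithm:
  x^4 - 9x^3 + 148x - 240 = (x^4 - 7x^3 - 14x^2 + 120x) + (-2x^3 + 14x^2 + 28x - 240)
  x^4 - 7x^3 - 14x^2 + 120x = (-(1/2)x)(-2x^3 + 14x^2 + 28x - 240) + (0)
Last nonzero remainder: -2x^3 + 14x^2 + 28x - 240. Dividing through by -2 gives the monic gcd x^3 - 7x^2 - 14x + 120.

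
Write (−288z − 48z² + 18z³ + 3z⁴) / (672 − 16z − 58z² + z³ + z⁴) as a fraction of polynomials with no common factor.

(18z + 3z²)/(−42 + z + z²)

By polynomial division,
  3z⁴ + 18z³ − 48z² − 288z = (3)(z⁴ + z³ − 58z² − 16z + 672) + (15z³ + 126z² − 240z − 2016)
  z⁴ + z³ − 58z² − 16z + 672 = ((1/15)z − 37/75)(15z³ + 126z² − 240z − 2016) + ((504/25)z² − 8064/25)
  15z³ + 126z² − 240z − 2016 = ((125/168)z + 25/4)((504/25)z² − 8064/25) + (0)
Last nonzero remainder: (504/25)z² − 8064/25. Dividing through by 504/25 gives the monic gcd z² − 16.
Cancel z² − 16 from numerator and denominator to get the reduced form.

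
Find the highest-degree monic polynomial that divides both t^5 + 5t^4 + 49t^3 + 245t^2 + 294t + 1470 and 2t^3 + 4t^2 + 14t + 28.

Euclidean algorithm in ℚ[t]:
  t^5 + 5t^4 + 49t^3 + 245t^2 + 294t + 1470 = ((1/2)t^2 + (3/2)t + 18)(2t^3 + 4t^2 + 14t + 28) + (138t^2 + 966)
  2t^3 + 4t^2 + 14t + 28 = ((1/69)t + 2/69)(138t^2 + 966) + (0)
Last nonzero remainder: 138t^2 + 966. Dividing through by 138 gives the monic gcd t^2 + 7.

t^2 + 7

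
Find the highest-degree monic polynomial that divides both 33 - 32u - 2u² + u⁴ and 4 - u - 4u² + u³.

Repeated division with remainder:
  u⁴ - 2u² - 32u + 33 = (u + 4)(u³ - 4u² - u + 4) + (15u² - 32u + 17)
  u³ - 4u² - u + 4 = ((1/15)u - 28/225)(15u² - 32u + 17) + (-(1376/225)u + 1376/225)
  15u² - 32u + 17 = (-(3375/1376)u + 3825/1376)(-(1376/225)u + 1376/225) + (0)
Last nonzero remainder: -(1376/225)u + 1376/225. Dividing through by -1376/225 gives the monic gcd u - 1.

-1 + u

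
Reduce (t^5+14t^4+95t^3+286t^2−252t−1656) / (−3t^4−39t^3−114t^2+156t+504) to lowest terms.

Euclidean algorithm in ℚ[t]:
  t^5+14t^4+95t^3+286t^2−252t−1656 = (−(1/3)t−1/3)(−3t^4−39t^3−114t^2+156t+504) + (44t^3+300t^2−32t−1488)
  −3t^4−39t^3−114t^2+156t+504 = (−(3/44)t−51/121)(44t^3+300t^2−32t−1488) + ((1242/121)t^2+(4968/121)t−14904/121)
  44t^3+300t^2−32t−1488 = ((2662/621)t+7502/621)((1242/121)t^2+(4968/121)t−14904/121) + (0)
Last nonzero remainder: (1242/121)t^2+(4968/121)t−14904/121. Dividing through by 1242/121 gives the monic gcd t^2+4t−12.
Cancel t^2+4t−12 from numerator and denominator to get the reduced form.

(−t^3−10t^2−67t−138)/(3t^2+27t+42)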